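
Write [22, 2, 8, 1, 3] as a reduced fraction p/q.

Fold from the inside: start with 3/1.
  1 + 1/3 = 4/3
  8 + 3/4 = 35/4
  2 + 4/35 = 74/35
  22 + 35/74 = 1663/74

1663/74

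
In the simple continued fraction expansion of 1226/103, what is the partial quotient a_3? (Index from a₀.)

3

1226 = 11·103 + 93   →  a_0 = 11
103 = 1·93 + 10   →  a_1 = 1
93 = 9·10 + 3   →  a_2 = 9
10 = 3·3 + 1   →  a_3 = 3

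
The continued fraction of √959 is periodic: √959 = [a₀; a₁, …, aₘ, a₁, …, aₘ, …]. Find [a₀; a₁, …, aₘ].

[30; 1, 29, 1, 60]

a₀ = ⌊√959⌋ = 30.
With m₀=0, d₀=1 and mₖ₊₁ = dₖaₖ − mₖ, dₖ₊₁ = (n − mₖ₊₁²)/dₖ, aₖ₊₁ = ⌊(a₀+mₖ₊₁)/dₖ₊₁⌋:
  k=1: m=30, d=59, a=1
  k=2: m=29, d=2, a=29
  k=3: m=29, d=59, a=1
  k=4: m=30, d=1, a=60
d=1 and a=2a₀=60 at k=4, so the next step gives (m, d) = (30, 59) again — its k=1 value — and the period has length 4.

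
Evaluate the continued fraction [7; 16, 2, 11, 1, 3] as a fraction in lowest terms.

11403/1615

Fold from the inside: start with 3/1.
  1 + 1/3 = 4/3
  11 + 3/4 = 47/4
  2 + 4/47 = 98/47
  16 + 47/98 = 1615/98
  7 + 98/1615 = 11403/1615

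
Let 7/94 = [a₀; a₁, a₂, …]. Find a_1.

13

7 = 0·94 + 7   →  a_0 = 0
94 = 13·7 + 3   →  a_1 = 13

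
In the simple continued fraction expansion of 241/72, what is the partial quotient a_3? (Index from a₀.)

241 = 3·72 + 25   →  a_0 = 3
72 = 2·25 + 22   →  a_1 = 2
25 = 1·22 + 3   →  a_2 = 1
22 = 7·3 + 1   →  a_3 = 7

7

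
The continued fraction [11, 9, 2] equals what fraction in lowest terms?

211/19

Using pₖ = aₖpₖ₋₁ + pₖ₋₂ and qₖ = aₖqₖ₋₁ + qₖ₋₂:
  k=0: a=11, p=11, q=1
  k=1: a=9, p=100, q=9
  k=2: a=2, p=211, q=19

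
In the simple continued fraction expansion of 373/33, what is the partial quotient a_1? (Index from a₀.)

3

373 = 11·33 + 10   →  a_0 = 11
33 = 3·10 + 3   →  a_1 = 3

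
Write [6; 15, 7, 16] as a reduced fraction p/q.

Fold from the inside: start with 16/1.
  7 + 1/16 = 113/16
  15 + 16/113 = 1711/113
  6 + 113/1711 = 10379/1711

10379/1711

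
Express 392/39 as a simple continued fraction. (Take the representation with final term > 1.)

392 = 10·39 + 2
39 = 19·2 + 1
2 = 2·1 + 0  (stop)
So 392/39 = [10; 19, 2].

[10; 19, 2]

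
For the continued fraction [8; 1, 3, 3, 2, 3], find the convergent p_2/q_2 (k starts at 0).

Using pₖ = aₖpₖ₋₁ + pₖ₋₂, qₖ = aₖqₖ₋₁ + qₖ₋₂ (with p₋₁=1, p₋₂=0, q₋₁=0, q₋₂=1):
  k=0: a=8, p=8, q=1
  k=1: a=1, p=9, q=1
  k=2: a=3, p=35, q=4

35/4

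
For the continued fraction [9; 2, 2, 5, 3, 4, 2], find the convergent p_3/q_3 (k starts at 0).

Using pₖ = aₖpₖ₋₁ + pₖ₋₂, qₖ = aₖqₖ₋₁ + qₖ₋₂ (with p₋₁=1, p₋₂=0, q₋₁=0, q₋₂=1):
  k=0: a=9, p=9, q=1
  k=1: a=2, p=19, q=2
  k=2: a=2, p=47, q=5
  k=3: a=5, p=254, q=27

254/27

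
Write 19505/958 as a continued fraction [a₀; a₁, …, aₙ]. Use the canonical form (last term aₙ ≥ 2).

[20; 2, 1, 3, 2, 12, 3]

19505 = 20·958 + 345
958 = 2·345 + 268
345 = 1·268 + 77
268 = 3·77 + 37
77 = 2·37 + 3
37 = 12·3 + 1
3 = 3·1 + 0  (stop)
So 19505/958 = [20; 2, 1, 3, 2, 12, 3].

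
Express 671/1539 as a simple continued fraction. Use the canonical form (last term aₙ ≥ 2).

[0; 2, 3, 2, 2, 6, 6]

671 = 0×1539 + 671
1539 = 2×671 + 197
671 = 3×197 + 80
197 = 2×80 + 37
80 = 2×37 + 6
37 = 6×6 + 1
6 = 6×1 + 0  (stop)
So 671/1539 = [0; 2, 3, 2, 2, 6, 6].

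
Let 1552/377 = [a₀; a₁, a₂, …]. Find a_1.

1552 = 4·377 + 44   →  a_0 = 4
377 = 8·44 + 25   →  a_1 = 8

8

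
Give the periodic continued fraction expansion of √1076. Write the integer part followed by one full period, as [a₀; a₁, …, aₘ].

[32; 1, 4, 16, 4, 1, 64]

a₀ = ⌊√1076⌋ = 32.
With m₀=0, d₀=1 and mₖ₊₁ = dₖaₖ − mₖ, dₖ₊₁ = (n − mₖ₊₁²)/dₖ, aₖ₊₁ = ⌊(a₀+mₖ₊₁)/dₖ₊₁⌋:
  k=1: m=32, d=52, a=1
  k=2: m=20, d=13, a=4
  k=3: m=32, d=4, a=16
  k=4: m=32, d=13, a=4
  k=5: m=20, d=52, a=1
  k=6: m=32, d=1, a=64
d=1 and a=2a₀=64 at k=6, so the next step gives (m, d) = (32, 52) again — its k=1 value — and the period has length 6.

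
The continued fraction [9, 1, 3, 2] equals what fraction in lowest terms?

Fold from the inside: start with 2/1.
  3 + 1/2 = 7/2
  1 + 2/7 = 9/7
  9 + 7/9 = 88/9

88/9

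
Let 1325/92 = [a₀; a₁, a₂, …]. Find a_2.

2

1325 = 14·92 + 37   →  a_0 = 14
92 = 2·37 + 18   →  a_1 = 2
37 = 2·18 + 1   →  a_2 = 2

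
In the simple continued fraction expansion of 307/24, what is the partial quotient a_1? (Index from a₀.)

307 = 12·24 + 19   →  a_0 = 12
24 = 1·19 + 5   →  a_1 = 1

1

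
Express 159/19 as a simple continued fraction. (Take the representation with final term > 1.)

[8; 2, 1, 2, 2]

159 = 8·19 + 7
19 = 2·7 + 5
7 = 1·5 + 2
5 = 2·2 + 1
2 = 2·1 + 0  (stop)
So 159/19 = [8; 2, 1, 2, 2].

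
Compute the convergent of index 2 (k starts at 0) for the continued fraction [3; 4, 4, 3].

55/17

Using pₖ = aₖpₖ₋₁ + pₖ₋₂, qₖ = aₖqₖ₋₁ + qₖ₋₂ (with p₋₁=1, p₋₂=0, q₋₁=0, q₋₂=1):
  k=0: a=3, p=3, q=1
  k=1: a=4, p=13, q=4
  k=2: a=4, p=55, q=17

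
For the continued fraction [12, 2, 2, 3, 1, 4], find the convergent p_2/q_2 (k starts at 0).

Using pₖ = aₖpₖ₋₁ + pₖ₋₂, qₖ = aₖqₖ₋₁ + qₖ₋₂ (with p₋₁=1, p₋₂=0, q₋₁=0, q₋₂=1):
  k=0: a=12, p=12, q=1
  k=1: a=2, p=25, q=2
  k=2: a=2, p=62, q=5

62/5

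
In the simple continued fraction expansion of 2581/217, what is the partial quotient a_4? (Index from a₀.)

3

2581 = 11·217 + 194   →  a_0 = 11
217 = 1·194 + 23   →  a_1 = 1
194 = 8·23 + 10   →  a_2 = 8
23 = 2·10 + 3   →  a_3 = 2
10 = 3·3 + 1   →  a_4 = 3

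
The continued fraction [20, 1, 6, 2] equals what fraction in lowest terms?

313/15

Fold from the inside: start with 2/1.
  6 + 1/2 = 13/2
  1 + 2/13 = 15/13
  20 + 13/15 = 313/15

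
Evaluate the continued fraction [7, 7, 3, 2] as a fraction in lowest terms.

364/51

Using pₖ = aₖpₖ₋₁ + pₖ₋₂ and qₖ = aₖqₖ₋₁ + qₖ₋₂:
  k=0: a=7, p=7, q=1
  k=1: a=7, p=50, q=7
  k=2: a=3, p=157, q=22
  k=3: a=2, p=364, q=51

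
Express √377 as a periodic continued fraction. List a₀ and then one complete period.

[19; 2, 2, 2, 38]

a₀ = ⌊√377⌋ = 19.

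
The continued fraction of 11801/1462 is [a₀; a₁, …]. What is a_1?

13

11801 = 8·1462 + 105   →  a_0 = 8
1462 = 13·105 + 97   →  a_1 = 13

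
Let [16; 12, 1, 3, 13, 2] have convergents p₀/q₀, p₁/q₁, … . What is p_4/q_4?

Using pₖ = aₖpₖ₋₁ + pₖ₋₂, qₖ = aₖqₖ₋₁ + qₖ₋₂ (with p₋₁=1, p₋₂=0, q₋₁=0, q₋₂=1):
  k=0: a=16, p=16, q=1
  k=1: a=12, p=193, q=12
  k=2: a=1, p=209, q=13
  k=3: a=3, p=820, q=51
  k=4: a=13, p=10869, q=676

10869/676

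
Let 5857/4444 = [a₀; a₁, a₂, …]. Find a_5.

5857 = 1·4444 + 1413   →  a_0 = 1
4444 = 3·1413 + 205   →  a_1 = 3
1413 = 6·205 + 183   →  a_2 = 6
205 = 1·183 + 22   →  a_3 = 1
183 = 8·22 + 7   →  a_4 = 8
22 = 3·7 + 1   →  a_5 = 3

3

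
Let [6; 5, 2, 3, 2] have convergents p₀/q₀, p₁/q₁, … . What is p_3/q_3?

Using pₖ = aₖpₖ₋₁ + pₖ₋₂, qₖ = aₖqₖ₋₁ + qₖ₋₂ (with p₋₁=1, p₋₂=0, q₋₁=0, q₋₂=1):
  k=0: a=6, p=6, q=1
  k=1: a=5, p=31, q=5
  k=2: a=2, p=68, q=11
  k=3: a=3, p=235, q=38

235/38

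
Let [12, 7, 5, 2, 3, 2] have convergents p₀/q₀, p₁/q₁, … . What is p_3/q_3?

Using pₖ = aₖpₖ₋₁ + pₖ₋₂, qₖ = aₖqₖ₋₁ + qₖ₋₂ (with p₋₁=1, p₋₂=0, q₋₁=0, q₋₂=1):
  k=0: a=12, p=12, q=1
  k=1: a=7, p=85, q=7
  k=2: a=5, p=437, q=36
  k=3: a=2, p=959, q=79

959/79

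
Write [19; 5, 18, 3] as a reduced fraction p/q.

5337/278

Using pₖ = aₖpₖ₋₁ + pₖ₋₂ and qₖ = aₖqₖ₋₁ + qₖ₋₂:
  k=0: a=19, p=19, q=1
  k=1: a=5, p=96, q=5
  k=2: a=18, p=1747, q=91
  k=3: a=3, p=5337, q=278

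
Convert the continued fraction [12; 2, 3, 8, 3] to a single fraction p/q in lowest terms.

Using pₖ = aₖpₖ₋₁ + pₖ₋₂ and qₖ = aₖqₖ₋₁ + qₖ₋₂:
  k=0: a=12, p=12, q=1
  k=1: a=2, p=25, q=2
  k=2: a=3, p=87, q=7
  k=3: a=8, p=721, q=58
  k=4: a=3, p=2250, q=181

2250/181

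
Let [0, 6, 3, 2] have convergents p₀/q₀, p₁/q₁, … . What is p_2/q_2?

3/19

Using pₖ = aₖpₖ₋₁ + pₖ₋₂, qₖ = aₖqₖ₋₁ + qₖ₋₂ (with p₋₁=1, p₋₂=0, q₋₁=0, q₋₂=1):
  k=0: a=0, p=0, q=1
  k=1: a=6, p=1, q=6
  k=2: a=3, p=3, q=19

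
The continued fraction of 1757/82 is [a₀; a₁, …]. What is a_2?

2

1757 = 21·82 + 35   →  a_0 = 21
82 = 2·35 + 12   →  a_1 = 2
35 = 2·12 + 11   →  a_2 = 2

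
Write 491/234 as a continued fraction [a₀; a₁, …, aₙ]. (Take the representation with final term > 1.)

[2; 10, 5, 1, 3]

491 = 2*234 + 23
234 = 10*23 + 4
23 = 5*4 + 3
4 = 1*3 + 1
3 = 3*1 + 0  (stop)
So 491/234 = [2; 10, 5, 1, 3].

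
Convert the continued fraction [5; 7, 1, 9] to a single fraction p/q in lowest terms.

Fold from the inside: start with 9/1.
  1 + 1/9 = 10/9
  7 + 9/10 = 79/10
  5 + 10/79 = 405/79

405/79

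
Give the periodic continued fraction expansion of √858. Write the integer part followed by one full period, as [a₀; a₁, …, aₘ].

a₀ = ⌊√858⌋ = 29.

[29; 3, 2, 3, 58]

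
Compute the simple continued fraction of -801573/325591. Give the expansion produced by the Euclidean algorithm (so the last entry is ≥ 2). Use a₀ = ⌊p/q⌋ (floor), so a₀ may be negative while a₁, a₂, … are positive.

[-3; 1, 1, 6, 16, 7, 12, 18]

-801573 = -3*325591 + 175200
325591 = 1*175200 + 150391
175200 = 1*150391 + 24809
150391 = 6*24809 + 1537
24809 = 16*1537 + 217
1537 = 7*217 + 18
217 = 12*18 + 1
18 = 18*1 + 0  (stop)
So -801573/325591 = [-3; 1, 1, 6, 16, 7, 12, 18].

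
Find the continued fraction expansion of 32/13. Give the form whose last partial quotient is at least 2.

[2; 2, 6]

32 = 2·13 + 6
13 = 2·6 + 1
6 = 6·1 + 0  (stop)
So 32/13 = [2; 2, 6].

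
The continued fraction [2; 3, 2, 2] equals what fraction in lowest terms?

Fold from the inside: start with 2/1.
  2 + 1/2 = 5/2
  3 + 2/5 = 17/5
  2 + 5/17 = 39/17

39/17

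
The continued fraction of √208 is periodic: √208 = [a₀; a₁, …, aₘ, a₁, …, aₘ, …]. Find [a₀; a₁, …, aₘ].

[14; 2, 2, 1, 2, 2, 28]

a₀ = ⌊√208⌋ = 14.
With m₀=0, d₀=1 and mₖ₊₁ = dₖaₖ − mₖ, dₖ₊₁ = (n − mₖ₊₁²)/dₖ, aₖ₊₁ = ⌊(a₀+mₖ₊₁)/dₖ₊₁⌋:
  k=1: m=14, d=12, a=2
  k=2: m=10, d=9, a=2
  k=3: m=8, d=16, a=1
  k=4: m=8, d=9, a=2
  k=5: m=10, d=12, a=2
  k=6: m=14, d=1, a=28
d=1 and a=2a₀=28 at k=6, so the next step gives (m, d) = (14, 12) again — its k=1 value — and the period has length 6.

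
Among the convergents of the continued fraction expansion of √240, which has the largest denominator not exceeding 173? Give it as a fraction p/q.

1921/124

√240 = [15; 2, 30, …] (period length 2).
Convergents:
  p_0/q_0 = 15/1
  p_1/q_1 = 31/2
  p_2/q_2 = 945/61
  p_3/q_3 = 1921/124
  p_4/q_4 = 58575/3781
q_3 = 124 ≤ 173 < 3781 = q_4, so the answer is 1921/124.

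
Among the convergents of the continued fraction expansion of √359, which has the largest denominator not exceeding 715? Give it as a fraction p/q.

√359 = [18; 1, 17, 1, 36, …] (period length 4).
Convergents:
  p_0/q_0 = 18/1
  p_1/q_1 = 19/1
  p_2/q_2 = 341/18
  p_3/q_3 = 360/19
  p_4/q_4 = 13301/702
  p_5/q_5 = 13661/721
q_4 = 702 ≤ 715 < 721 = q_5, so the answer is 13301/702.

13301/702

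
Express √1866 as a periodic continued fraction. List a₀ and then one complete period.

a₀ = ⌊√1866⌋ = 43.
With m₀=0, d₀=1 and mₖ₊₁ = dₖaₖ − mₖ, dₖ₊₁ = (n − mₖ₊₁²)/dₖ, aₖ₊₁ = ⌊(a₀+mₖ₊₁)/dₖ₊₁⌋:
  k=1: m=43, d=17, a=5
  k=2: m=42, d=6, a=14
  k=3: m=42, d=17, a=5
  k=4: m=43, d=1, a=86
d=1 and a=2a₀=86 at k=4, so the next step gives (m, d) = (43, 17) again — its k=1 value — and the period has length 4.

[43; 5, 14, 5, 86]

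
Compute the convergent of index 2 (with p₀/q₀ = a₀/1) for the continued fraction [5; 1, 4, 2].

Using pₖ = aₖpₖ₋₁ + pₖ₋₂, qₖ = aₖqₖ₋₁ + qₖ₋₂ (with p₋₁=1, p₋₂=0, q₋₁=0, q₋₂=1):
  k=0: a=5, p=5, q=1
  k=1: a=1, p=6, q=1
  k=2: a=4, p=29, q=5

29/5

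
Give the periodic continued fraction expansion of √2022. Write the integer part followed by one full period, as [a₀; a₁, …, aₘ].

a₀ = ⌊√2022⌋ = 44.
With m₀=0, d₀=1 and mₖ₊₁ = dₖaₖ − mₖ, dₖ₊₁ = (n − mₖ₊₁²)/dₖ, aₖ₊₁ = ⌊(a₀+mₖ₊₁)/dₖ₊₁⌋:
  k=1: m=44, d=86, a=1
  k=2: m=42, d=3, a=28
  k=3: m=42, d=86, a=1
  k=4: m=44, d=1, a=88
d=1 and a=2a₀=88 at k=4, so the next step gives (m, d) = (44, 86) again — its k=1 value — and the period has length 4.

[44; 1, 28, 1, 88]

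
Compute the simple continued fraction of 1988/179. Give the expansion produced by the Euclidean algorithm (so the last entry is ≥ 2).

[11; 9, 2, 2, 1, 2]

1988 = 11×179 + 19
179 = 9×19 + 8
19 = 2×8 + 3
8 = 2×3 + 2
3 = 1×2 + 1
2 = 2×1 + 0  (stop)
So 1988/179 = [11; 9, 2, 2, 1, 2].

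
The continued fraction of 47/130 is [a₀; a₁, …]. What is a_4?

3

47 = 0·130 + 47   →  a_0 = 0
130 = 2·47 + 36   →  a_1 = 2
47 = 1·36 + 11   →  a_2 = 1
36 = 3·11 + 3   →  a_3 = 3
11 = 3·3 + 2   →  a_4 = 3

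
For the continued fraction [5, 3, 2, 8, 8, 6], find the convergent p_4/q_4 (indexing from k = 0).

Using pₖ = aₖpₖ₋₁ + pₖ₋₂, qₖ = aₖqₖ₋₁ + qₖ₋₂ (with p₋₁=1, p₋₂=0, q₋₁=0, q₋₂=1):
  k=0: a=5, p=5, q=1
  k=1: a=3, p=16, q=3
  k=2: a=2, p=37, q=7
  k=3: a=8, p=312, q=59
  k=4: a=8, p=2533, q=479

2533/479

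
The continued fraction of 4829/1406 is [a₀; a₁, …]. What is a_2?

4829 = 3·1406 + 611   →  a_0 = 3
1406 = 2·611 + 184   →  a_1 = 2
611 = 3·184 + 59   →  a_2 = 3

3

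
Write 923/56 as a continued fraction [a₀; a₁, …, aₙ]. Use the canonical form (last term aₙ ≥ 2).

[16; 2, 13, 2]

923 = 16×56 + 27
56 = 2×27 + 2
27 = 13×2 + 1
2 = 2×1 + 0  (stop)
So 923/56 = [16; 2, 13, 2].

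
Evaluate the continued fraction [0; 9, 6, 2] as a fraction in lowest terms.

13/119

Fold from the inside: start with 2/1.
  6 + 1/2 = 13/2
  9 + 2/13 = 119/13
  0 + 13/119 = 13/119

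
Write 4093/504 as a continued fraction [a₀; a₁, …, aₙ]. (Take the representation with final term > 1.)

4093 = 8×504 + 61
504 = 8×61 + 16
61 = 3×16 + 13
16 = 1×13 + 3
13 = 4×3 + 1
3 = 3×1 + 0  (stop)
So 4093/504 = [8; 8, 3, 1, 4, 3].

[8; 8, 3, 1, 4, 3]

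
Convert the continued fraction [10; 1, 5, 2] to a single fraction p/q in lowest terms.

Fold from the inside: start with 2/1.
  5 + 1/2 = 11/2
  1 + 2/11 = 13/11
  10 + 11/13 = 141/13

141/13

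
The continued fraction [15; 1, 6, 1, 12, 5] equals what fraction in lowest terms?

8302/523

Using pₖ = aₖpₖ₋₁ + pₖ₋₂ and qₖ = aₖqₖ₋₁ + qₖ₋₂:
  k=0: a=15, p=15, q=1
  k=1: a=1, p=16, q=1
  k=2: a=6, p=111, q=7
  k=3: a=1, p=127, q=8
  k=4: a=12, p=1635, q=103
  k=5: a=5, p=8302, q=523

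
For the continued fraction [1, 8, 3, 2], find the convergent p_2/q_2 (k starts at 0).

28/25

Using pₖ = aₖpₖ₋₁ + pₖ₋₂, qₖ = aₖqₖ₋₁ + qₖ₋₂ (with p₋₁=1, p₋₂=0, q₋₁=0, q₋₂=1):
  k=0: a=1, p=1, q=1
  k=1: a=8, p=9, q=8
  k=2: a=3, p=28, q=25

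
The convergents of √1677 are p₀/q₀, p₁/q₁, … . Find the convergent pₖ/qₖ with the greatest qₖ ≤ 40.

√1677 = [40; 1, 19, 2, 19, 1, 80, …] (period length 6).
Convergents:
  p_0/q_0 = 40/1
  p_1/q_1 = 41/1
  p_2/q_2 = 819/20
  p_3/q_3 = 1679/41
q_2 = 20 ≤ 40 < 41 = q_3, so the answer is 819/20.

819/20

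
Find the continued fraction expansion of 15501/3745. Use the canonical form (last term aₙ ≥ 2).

[4; 7, 5, 3, 6, 5]

15501 = 4·3745 + 521
3745 = 7·521 + 98
521 = 5·98 + 31
98 = 3·31 + 5
31 = 6·5 + 1
5 = 5·1 + 0  (stop)
So 15501/3745 = [4; 7, 5, 3, 6, 5].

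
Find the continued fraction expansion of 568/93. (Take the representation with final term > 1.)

[6; 9, 3, 3]

568 = 6*93 + 10
93 = 9*10 + 3
10 = 3*3 + 1
3 = 3*1 + 0  (stop)
So 568/93 = [6; 9, 3, 3].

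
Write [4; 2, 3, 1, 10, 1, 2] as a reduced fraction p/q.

Fold from the inside: start with 2/1.
  1 + 1/2 = 3/2
  10 + 2/3 = 32/3
  1 + 3/32 = 35/32
  3 + 32/35 = 137/35
  2 + 35/137 = 309/137
  4 + 137/309 = 1373/309

1373/309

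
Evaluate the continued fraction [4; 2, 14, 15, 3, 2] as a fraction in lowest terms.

Fold from the inside: start with 2/1.
  3 + 1/2 = 7/2
  15 + 2/7 = 107/7
  14 + 7/107 = 1505/107
  2 + 107/1505 = 3117/1505
  4 + 1505/3117 = 13973/3117

13973/3117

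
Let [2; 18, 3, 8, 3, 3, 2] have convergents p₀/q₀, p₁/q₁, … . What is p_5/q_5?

Using pₖ = aₖpₖ₋₁ + pₖ₋₂, qₖ = aₖqₖ₋₁ + qₖ₋₂ (with p₋₁=1, p₋₂=0, q₋₁=0, q₋₂=1):
  k=0: a=2, p=2, q=1
  k=1: a=18, p=37, q=18
  k=2: a=3, p=113, q=55
  k=3: a=8, p=941, q=458
  k=4: a=3, p=2936, q=1429
  k=5: a=3, p=9749, q=4745

9749/4745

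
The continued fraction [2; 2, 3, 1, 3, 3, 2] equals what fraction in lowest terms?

Using pₖ = aₖpₖ₋₁ + pₖ₋₂ and qₖ = aₖqₖ₋₁ + qₖ₋₂:
  k=0: a=2, p=2, q=1
  k=1: a=2, p=5, q=2
  k=2: a=3, p=17, q=7
  k=3: a=1, p=22, q=9
  k=4: a=3, p=83, q=34
  k=5: a=3, p=271, q=111
  k=6: a=2, p=625, q=256

625/256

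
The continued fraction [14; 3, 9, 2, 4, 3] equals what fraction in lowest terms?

12188/851

Using pₖ = aₖpₖ₋₁ + pₖ₋₂ and qₖ = aₖqₖ₋₁ + qₖ₋₂:
  k=0: a=14, p=14, q=1
  k=1: a=3, p=43, q=3
  k=2: a=9, p=401, q=28
  k=3: a=2, p=845, q=59
  k=4: a=4, p=3781, q=264
  k=5: a=3, p=12188, q=851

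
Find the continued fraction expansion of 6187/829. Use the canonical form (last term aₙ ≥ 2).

6187 = 7×829 + 384
829 = 2×384 + 61
384 = 6×61 + 18
61 = 3×18 + 7
18 = 2×7 + 4
7 = 1×4 + 3
4 = 1×3 + 1
3 = 3×1 + 0  (stop)
So 6187/829 = [7; 2, 6, 3, 2, 1, 1, 3].

[7; 2, 6, 3, 2, 1, 1, 3]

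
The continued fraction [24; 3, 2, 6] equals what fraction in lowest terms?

Using pₖ = aₖpₖ₋₁ + pₖ₋₂ and qₖ = aₖqₖ₋₁ + qₖ₋₂:
  k=0: a=24, p=24, q=1
  k=1: a=3, p=73, q=3
  k=2: a=2, p=170, q=7
  k=3: a=6, p=1093, q=45

1093/45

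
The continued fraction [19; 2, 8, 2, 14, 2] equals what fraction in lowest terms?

Fold from the inside: start with 2/1.
  14 + 1/2 = 29/2
  2 + 2/29 = 60/29
  8 + 29/60 = 509/60
  2 + 60/509 = 1078/509
  19 + 509/1078 = 20991/1078

20991/1078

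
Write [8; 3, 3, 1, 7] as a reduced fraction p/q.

Fold from the inside: start with 7/1.
  1 + 1/7 = 8/7
  3 + 7/8 = 31/8
  3 + 8/31 = 101/31
  8 + 31/101 = 839/101

839/101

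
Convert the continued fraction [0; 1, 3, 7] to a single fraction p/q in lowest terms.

Fold from the inside: start with 7/1.
  3 + 1/7 = 22/7
  1 + 7/22 = 29/22
  0 + 22/29 = 22/29

22/29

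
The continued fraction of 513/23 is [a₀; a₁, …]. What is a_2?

3

513 = 22·23 + 7   →  a_0 = 22
23 = 3·7 + 2   →  a_1 = 3
7 = 3·2 + 1   →  a_2 = 3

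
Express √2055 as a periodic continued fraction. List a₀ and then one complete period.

[45; 3, 90]

a₀ = ⌊√2055⌋ = 45.
With m₀=0, d₀=1 and mₖ₊₁ = dₖaₖ − mₖ, dₖ₊₁ = (n − mₖ₊₁²)/dₖ, aₖ₊₁ = ⌊(a₀+mₖ₊₁)/dₖ₊₁⌋:
  k=1: m=45, d=30, a=3
  k=2: m=45, d=1, a=90
d=1 and a=2a₀=90 at k=2, so the next step gives (m, d) = (45, 30) again — its k=1 value — and the period has length 2.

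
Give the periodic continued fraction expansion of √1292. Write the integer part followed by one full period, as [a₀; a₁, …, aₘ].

[35; 1, 16, 1, 70]

a₀ = ⌊√1292⌋ = 35.
With m₀=0, d₀=1 and mₖ₊₁ = dₖaₖ − mₖ, dₖ₊₁ = (n − mₖ₊₁²)/dₖ, aₖ₊₁ = ⌊(a₀+mₖ₊₁)/dₖ₊₁⌋:
  k=1: m=35, d=67, a=1
  k=2: m=32, d=4, a=16
  k=3: m=32, d=67, a=1
  k=4: m=35, d=1, a=70
d=1 and a=2a₀=70 at k=4, so the next step gives (m, d) = (35, 67) again — its k=1 value — and the period has length 4.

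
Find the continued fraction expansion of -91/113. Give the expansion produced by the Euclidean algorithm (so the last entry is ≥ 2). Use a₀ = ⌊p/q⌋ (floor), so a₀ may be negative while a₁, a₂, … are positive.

-91 = -1·113 + 22
113 = 5·22 + 3
22 = 7·3 + 1
3 = 3·1 + 0  (stop)
So -91/113 = [-1; 5, 7, 3].

[-1; 5, 7, 3]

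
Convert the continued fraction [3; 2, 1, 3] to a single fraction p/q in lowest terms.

Fold from the inside: start with 3/1.
  1 + 1/3 = 4/3
  2 + 3/4 = 11/4
  3 + 4/11 = 37/11

37/11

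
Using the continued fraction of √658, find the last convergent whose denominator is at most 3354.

√658 = [25; 1, 1, 1, 6, 1, 1, 1, 50, …] (period length 8).
Convergents:
  p_0/q_0 = 25/1
  p_1/q_1 = 26/1
  p_2/q_2 = 51/2
  p_3/q_3 = 77/3
  p_4/q_4 = 513/20
  p_5/q_5 = 590/23
  p_6/q_6 = 1103/43
  p_7/q_7 = 1693/66
  p_8/q_8 = 85753/3343
  p_9/q_9 = 87446/3409
q_8 = 3343 ≤ 3354 < 3409 = q_9, so the answer is 85753/3343.

85753/3343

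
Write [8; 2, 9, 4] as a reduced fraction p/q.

Fold from the inside: start with 4/1.
  9 + 1/4 = 37/4
  2 + 4/37 = 78/37
  8 + 37/78 = 661/78

661/78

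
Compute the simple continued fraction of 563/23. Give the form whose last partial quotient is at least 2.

563 = 24·23 + 11
23 = 2·11 + 1
11 = 11·1 + 0  (stop)
So 563/23 = [24; 2, 11].

[24; 2, 11]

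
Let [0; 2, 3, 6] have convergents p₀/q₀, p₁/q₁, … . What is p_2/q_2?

Using pₖ = aₖpₖ₋₁ + pₖ₋₂, qₖ = aₖqₖ₋₁ + qₖ₋₂ (with p₋₁=1, p₋₂=0, q₋₁=0, q₋₂=1):
  k=0: a=0, p=0, q=1
  k=1: a=2, p=1, q=2
  k=2: a=3, p=3, q=7

3/7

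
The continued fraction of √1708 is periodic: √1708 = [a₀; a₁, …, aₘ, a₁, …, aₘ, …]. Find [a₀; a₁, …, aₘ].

a₀ = ⌊√1708⌋ = 41.
With m₀=0, d₀=1 and mₖ₊₁ = dₖaₖ − mₖ, dₖ₊₁ = (n − mₖ₊₁²)/dₖ, aₖ₊₁ = ⌊(a₀+mₖ₊₁)/dₖ₊₁⌋:
  k=1: m=41, d=27, a=3
  k=2: m=40, d=4, a=20
  k=3: m=40, d=27, a=3
  k=4: m=41, d=1, a=82
d=1 and a=2a₀=82 at k=4, so the next step gives (m, d) = (41, 27) again — its k=1 value — and the period has length 4.

[41; 3, 20, 3, 82]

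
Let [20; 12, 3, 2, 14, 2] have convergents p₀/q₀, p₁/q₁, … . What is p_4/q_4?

Using pₖ = aₖpₖ₋₁ + pₖ₋₂, qₖ = aₖqₖ₋₁ + qₖ₋₂ (with p₋₁=1, p₋₂=0, q₋₁=0, q₋₂=1):
  k=0: a=20, p=20, q=1
  k=1: a=12, p=241, q=12
  k=2: a=3, p=743, q=37
  k=3: a=2, p=1727, q=86
  k=4: a=14, p=24921, q=1241

24921/1241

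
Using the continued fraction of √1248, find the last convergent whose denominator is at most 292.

√1248 = [35; 3, 17, 3, 70, …] (period length 4).
Convergents:
  p_0/q_0 = 35/1
  p_1/q_1 = 106/3
  p_2/q_2 = 1837/52
  p_3/q_3 = 5617/159
  p_4/q_4 = 395027/11182
q_3 = 159 ≤ 292 < 11182 = q_4, so the answer is 5617/159.

5617/159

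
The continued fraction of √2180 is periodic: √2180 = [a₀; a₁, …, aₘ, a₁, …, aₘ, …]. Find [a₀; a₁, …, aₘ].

a₀ = ⌊√2180⌋ = 46.
With m₀=0, d₀=1 and mₖ₊₁ = dₖaₖ − mₖ, dₖ₊₁ = (n − mₖ₊₁²)/dₖ, aₖ₊₁ = ⌊(a₀+mₖ₊₁)/dₖ₊₁⌋:
  k=1: m=46, d=64, a=1
  k=2: m=18, d=29, a=2
  k=3: m=40, d=20, a=4
  k=4: m=40, d=29, a=2
  k=5: m=18, d=64, a=1
  k=6: m=46, d=1, a=92
d=1 and a=2a₀=92 at k=6, so the next step gives (m, d) = (46, 64) again — its k=1 value — and the period has length 6.

[46; 1, 2, 4, 2, 1, 92]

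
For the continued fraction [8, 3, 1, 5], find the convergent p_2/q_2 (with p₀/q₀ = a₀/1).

Using pₖ = aₖpₖ₋₁ + pₖ₋₂, qₖ = aₖqₖ₋₁ + qₖ₋₂ (with p₋₁=1, p₋₂=0, q₋₁=0, q₋₂=1):
  k=0: a=8, p=8, q=1
  k=1: a=3, p=25, q=3
  k=2: a=1, p=33, q=4

33/4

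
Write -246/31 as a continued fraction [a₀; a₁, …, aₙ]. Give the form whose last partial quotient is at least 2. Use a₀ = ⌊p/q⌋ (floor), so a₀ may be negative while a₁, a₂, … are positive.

[-8; 15, 2]

-246 = -8·31 + 2
31 = 15·2 + 1
2 = 2·1 + 0  (stop)
So -246/31 = [-8; 15, 2].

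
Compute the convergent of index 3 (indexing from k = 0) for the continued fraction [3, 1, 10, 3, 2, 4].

Using pₖ = aₖpₖ₋₁ + pₖ₋₂, qₖ = aₖqₖ₋₁ + qₖ₋₂ (with p₋₁=1, p₋₂=0, q₋₁=0, q₋₂=1):
  k=0: a=3, p=3, q=1
  k=1: a=1, p=4, q=1
  k=2: a=10, p=43, q=11
  k=3: a=3, p=133, q=34

133/34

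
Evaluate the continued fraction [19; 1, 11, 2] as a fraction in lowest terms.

Fold from the inside: start with 2/1.
  11 + 1/2 = 23/2
  1 + 2/23 = 25/23
  19 + 23/25 = 498/25

498/25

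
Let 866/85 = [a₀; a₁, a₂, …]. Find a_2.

866 = 10·85 + 16   →  a_0 = 10
85 = 5·16 + 5   →  a_1 = 5
16 = 3·5 + 1   →  a_2 = 3

3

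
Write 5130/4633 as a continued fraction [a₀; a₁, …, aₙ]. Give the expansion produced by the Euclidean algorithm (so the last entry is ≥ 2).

5130 = 1×4633 + 497
4633 = 9×497 + 160
497 = 3×160 + 17
160 = 9×17 + 7
17 = 2×7 + 3
7 = 2×3 + 1
3 = 3×1 + 0  (stop)
So 5130/4633 = [1; 9, 3, 9, 2, 2, 3].

[1; 9, 3, 9, 2, 2, 3]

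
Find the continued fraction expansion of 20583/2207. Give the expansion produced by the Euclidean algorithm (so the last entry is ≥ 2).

20583 = 9·2207 + 720
2207 = 3·720 + 47
720 = 15·47 + 15
47 = 3·15 + 2
15 = 7·2 + 1
2 = 2·1 + 0  (stop)
So 20583/2207 = [9; 3, 15, 3, 7, 2].

[9; 3, 15, 3, 7, 2]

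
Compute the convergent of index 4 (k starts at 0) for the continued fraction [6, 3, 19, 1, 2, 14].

Using pₖ = aₖpₖ₋₁ + pₖ₋₂, qₖ = aₖqₖ₋₁ + qₖ₋₂ (with p₋₁=1, p₋₂=0, q₋₁=0, q₋₂=1):
  k=0: a=6, p=6, q=1
  k=1: a=3, p=19, q=3
  k=2: a=19, p=367, q=58
  k=3: a=1, p=386, q=61
  k=4: a=2, p=1139, q=180

1139/180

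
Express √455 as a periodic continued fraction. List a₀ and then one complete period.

a₀ = ⌊√455⌋ = 21.
With m₀=0, d₀=1 and mₖ₊₁ = dₖaₖ − mₖ, dₖ₊₁ = (n − mₖ₊₁²)/dₖ, aₖ₊₁ = ⌊(a₀+mₖ₊₁)/dₖ₊₁⌋:
  k=1: m=21, d=14, a=3
  k=2: m=21, d=1, a=42
d=1 and a=2a₀=42 at k=2, so the next step gives (m, d) = (21, 14) again — its k=1 value — and the period has length 2.

[21; 3, 42]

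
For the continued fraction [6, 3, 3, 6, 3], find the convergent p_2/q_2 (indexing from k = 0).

63/10

Using pₖ = aₖpₖ₋₁ + pₖ₋₂, qₖ = aₖqₖ₋₁ + qₖ₋₂ (with p₋₁=1, p₋₂=0, q₋₁=0, q₋₂=1):
  k=0: a=6, p=6, q=1
  k=1: a=3, p=19, q=3
  k=2: a=3, p=63, q=10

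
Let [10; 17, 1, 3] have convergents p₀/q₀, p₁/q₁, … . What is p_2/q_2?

Using pₖ = aₖpₖ₋₁ + pₖ₋₂, qₖ = aₖqₖ₋₁ + qₖ₋₂ (with p₋₁=1, p₋₂=0, q₋₁=0, q₋₂=1):
  k=0: a=10, p=10, q=1
  k=1: a=17, p=171, q=17
  k=2: a=1, p=181, q=18

181/18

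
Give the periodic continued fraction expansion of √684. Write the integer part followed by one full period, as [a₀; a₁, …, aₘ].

a₀ = ⌊√684⌋ = 26.

[26; 6, 1, 1, 12, 1, 1, 6, 52]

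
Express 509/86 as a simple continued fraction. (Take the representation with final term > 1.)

[5; 1, 11, 3, 2]

509 = 5×86 + 79
86 = 1×79 + 7
79 = 11×7 + 2
7 = 3×2 + 1
2 = 2×1 + 0  (stop)
So 509/86 = [5; 1, 11, 3, 2].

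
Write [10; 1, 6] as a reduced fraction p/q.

Using pₖ = aₖpₖ₋₁ + pₖ₋₂ and qₖ = aₖqₖ₋₁ + qₖ₋₂:
  k=0: a=10, p=10, q=1
  k=1: a=1, p=11, q=1
  k=2: a=6, p=76, q=7

76/7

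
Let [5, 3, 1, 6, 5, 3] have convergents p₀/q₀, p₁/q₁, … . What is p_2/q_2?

Using pₖ = aₖpₖ₋₁ + pₖ₋₂, qₖ = aₖqₖ₋₁ + qₖ₋₂ (with p₋₁=1, p₋₂=0, q₋₁=0, q₋₂=1):
  k=0: a=5, p=5, q=1
  k=1: a=3, p=16, q=3
  k=2: a=1, p=21, q=4

21/4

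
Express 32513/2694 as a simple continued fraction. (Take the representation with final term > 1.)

[12; 14, 1, 1, 3, 1, 1, 11]

32513 = 12*2694 + 185
2694 = 14*185 + 104
185 = 1*104 + 81
104 = 1*81 + 23
81 = 3*23 + 12
23 = 1*12 + 11
12 = 1*11 + 1
11 = 11*1 + 0  (stop)
So 32513/2694 = [12; 14, 1, 1, 3, 1, 1, 11].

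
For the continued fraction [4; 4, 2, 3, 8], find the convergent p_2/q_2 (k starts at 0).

Using pₖ = aₖpₖ₋₁ + pₖ₋₂, qₖ = aₖqₖ₋₁ + qₖ₋₂ (with p₋₁=1, p₋₂=0, q₋₁=0, q₋₂=1):
  k=0: a=4, p=4, q=1
  k=1: a=4, p=17, q=4
  k=2: a=2, p=38, q=9

38/9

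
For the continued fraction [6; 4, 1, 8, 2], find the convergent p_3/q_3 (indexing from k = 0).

Using pₖ = aₖpₖ₋₁ + pₖ₋₂, qₖ = aₖqₖ₋₁ + qₖ₋₂ (with p₋₁=1, p₋₂=0, q₋₁=0, q₋₂=1):
  k=0: a=6, p=6, q=1
  k=1: a=4, p=25, q=4
  k=2: a=1, p=31, q=5
  k=3: a=8, p=273, q=44

273/44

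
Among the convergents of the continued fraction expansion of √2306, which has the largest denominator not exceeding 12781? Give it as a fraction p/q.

√2306 = [48; 48, 96, …] (period length 2).
Convergents:
  p_0/q_0 = 48/1
  p_1/q_1 = 2305/48
  p_2/q_2 = 221328/4609
  p_3/q_3 = 10626049/221280
q_2 = 4609 ≤ 12781 < 221280 = q_3, so the answer is 221328/4609.

221328/4609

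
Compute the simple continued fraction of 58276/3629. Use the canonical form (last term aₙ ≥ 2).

[16; 17, 8, 2, 12]

58276 = 16*3629 + 212
3629 = 17*212 + 25
212 = 8*25 + 12
25 = 2*12 + 1
12 = 12*1 + 0  (stop)
So 58276/3629 = [16; 17, 8, 2, 12].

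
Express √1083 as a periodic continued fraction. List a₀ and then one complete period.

a₀ = ⌊√1083⌋ = 32.
With m₀=0, d₀=1 and mₖ₊₁ = dₖaₖ − mₖ, dₖ₊₁ = (n − mₖ₊₁²)/dₖ, aₖ₊₁ = ⌊(a₀+mₖ₊₁)/dₖ₊₁⌋:
  k=1: m=32, d=59, a=1
  k=2: m=27, d=6, a=9
  k=3: m=27, d=59, a=1
  k=4: m=32, d=1, a=64
d=1 and a=2a₀=64 at k=4, so the next step gives (m, d) = (32, 59) again — its k=1 value — and the period has length 4.

[32; 1, 9, 1, 64]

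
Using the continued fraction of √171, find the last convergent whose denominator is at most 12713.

57799/4420

√171 = [13; 13, 26, …] (period length 2).
Convergents:
  p_0/q_0 = 13/1
  p_1/q_1 = 170/13
  p_2/q_2 = 4433/339
  p_3/q_3 = 57799/4420
  p_4/q_4 = 1507207/115259
q_3 = 4420 ≤ 12713 < 115259 = q_4, so the answer is 57799/4420.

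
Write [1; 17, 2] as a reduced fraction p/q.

Fold from the inside: start with 2/1.
  17 + 1/2 = 35/2
  1 + 2/35 = 37/35

37/35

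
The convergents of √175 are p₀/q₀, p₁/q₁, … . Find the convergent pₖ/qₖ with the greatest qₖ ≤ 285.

√175 = [13; 4, 2, 1, 2, 4, 26, …] (period length 6).
Convergents:
  p_0/q_0 = 13/1
  p_1/q_1 = 53/4
  p_2/q_2 = 119/9
  p_3/q_3 = 172/13
  p_4/q_4 = 463/35
  p_5/q_5 = 2024/153
  p_6/q_6 = 53087/4013
q_5 = 153 ≤ 285 < 4013 = q_6, so the answer is 2024/153.

2024/153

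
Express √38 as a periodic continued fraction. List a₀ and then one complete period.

a₀ = ⌊√38⌋ = 6.
With m₀=0, d₀=1 and mₖ₊₁ = dₖaₖ − mₖ, dₖ₊₁ = (n − mₖ₊₁²)/dₖ, aₖ₊₁ = ⌊(a₀+mₖ₊₁)/dₖ₊₁⌋:
  k=1: m=6, d=2, a=6
  k=2: m=6, d=1, a=12
d=1 and a=2a₀=12 at k=2, so the next step gives (m, d) = (6, 2) again — its k=1 value — and the period has length 2.

[6; 6, 12]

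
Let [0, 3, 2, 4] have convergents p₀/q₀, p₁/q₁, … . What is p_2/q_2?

2/7

Using pₖ = aₖpₖ₋₁ + pₖ₋₂, qₖ = aₖqₖ₋₁ + qₖ₋₂ (with p₋₁=1, p₋₂=0, q₋₁=0, q₋₂=1):
  k=0: a=0, p=0, q=1
  k=1: a=3, p=1, q=3
  k=2: a=2, p=2, q=7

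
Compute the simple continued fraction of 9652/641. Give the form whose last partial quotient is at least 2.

[15; 17, 3, 12]

9652 = 15*641 + 37
641 = 17*37 + 12
37 = 3*12 + 1
12 = 12*1 + 0  (stop)
So 9652/641 = [15; 17, 3, 12].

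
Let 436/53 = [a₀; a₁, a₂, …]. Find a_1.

436 = 8·53 + 12   →  a_0 = 8
53 = 4·12 + 5   →  a_1 = 4

4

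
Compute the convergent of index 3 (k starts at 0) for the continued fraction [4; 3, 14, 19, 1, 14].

3547/820

Using pₖ = aₖpₖ₋₁ + pₖ₋₂, qₖ = aₖqₖ₋₁ + qₖ₋₂ (with p₋₁=1, p₋₂=0, q₋₁=0, q₋₂=1):
  k=0: a=4, p=4, q=1
  k=1: a=3, p=13, q=3
  k=2: a=14, p=186, q=43
  k=3: a=19, p=3547, q=820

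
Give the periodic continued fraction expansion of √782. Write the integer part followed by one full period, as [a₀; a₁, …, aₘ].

a₀ = ⌊√782⌋ = 27.
With m₀=0, d₀=1 and mₖ₊₁ = dₖaₖ − mₖ, dₖ₊₁ = (n − mₖ₊₁²)/dₖ, aₖ₊₁ = ⌊(a₀+mₖ₊₁)/dₖ₊₁⌋:
  k=1: m=27, d=53, a=1
  k=2: m=26, d=2, a=26
  k=3: m=26, d=53, a=1
  k=4: m=27, d=1, a=54
d=1 and a=2a₀=54 at k=4, so the next step gives (m, d) = (27, 53) again — its k=1 value — and the period has length 4.

[27; 1, 26, 1, 54]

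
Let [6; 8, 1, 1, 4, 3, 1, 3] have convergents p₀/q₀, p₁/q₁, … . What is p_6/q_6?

Using pₖ = aₖpₖ₋₁ + pₖ₋₂, qₖ = aₖqₖ₋₁ + qₖ₋₂ (with p₋₁=1, p₋₂=0, q₋₁=0, q₋₂=1):
  k=0: a=6, p=6, q=1
  k=1: a=8, p=49, q=8
  k=2: a=1, p=55, q=9
  k=3: a=1, p=104, q=17
  k=4: a=4, p=471, q=77
  k=5: a=3, p=1517, q=248
  k=6: a=1, p=1988, q=325

1988/325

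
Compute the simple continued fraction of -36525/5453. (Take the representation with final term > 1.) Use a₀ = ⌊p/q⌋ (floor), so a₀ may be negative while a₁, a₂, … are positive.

-36525 = -7×5453 + 1646
5453 = 3×1646 + 515
1646 = 3×515 + 101
515 = 5×101 + 10
101 = 10×10 + 1
10 = 10×1 + 0  (stop)
So -36525/5453 = [-7; 3, 3, 5, 10, 10].

[-7; 3, 3, 5, 10, 10]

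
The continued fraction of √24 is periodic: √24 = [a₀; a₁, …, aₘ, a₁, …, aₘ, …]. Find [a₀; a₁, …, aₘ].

a₀ = ⌊√24⌋ = 4.
With m₀=0, d₀=1 and mₖ₊₁ = dₖaₖ − mₖ, dₖ₊₁ = (n − mₖ₊₁²)/dₖ, aₖ₊₁ = ⌊(a₀+mₖ₊₁)/dₖ₊₁⌋:
  k=1: m=4, d=8, a=1
  k=2: m=4, d=1, a=8
d=1 and a=2a₀=8 at k=2, so the next step gives (m, d) = (4, 8) again — its k=1 value — and the period has length 2.

[4; 1, 8]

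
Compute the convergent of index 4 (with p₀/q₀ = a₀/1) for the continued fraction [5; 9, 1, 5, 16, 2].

Using pₖ = aₖpₖ₋₁ + pₖ₋₂, qₖ = aₖqₖ₋₁ + qₖ₋₂ (with p₋₁=1, p₋₂=0, q₋₁=0, q₋₂=1):
  k=0: a=5, p=5, q=1
  k=1: a=9, p=46, q=9
  k=2: a=1, p=51, q=10
  k=3: a=5, p=301, q=59
  k=4: a=16, p=4867, q=954

4867/954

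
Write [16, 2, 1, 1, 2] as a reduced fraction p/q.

213/13

Using pₖ = aₖpₖ₋₁ + pₖ₋₂ and qₖ = aₖqₖ₋₁ + qₖ₋₂:
  k=0: a=16, p=16, q=1
  k=1: a=2, p=33, q=2
  k=2: a=1, p=49, q=3
  k=3: a=1, p=82, q=5
  k=4: a=2, p=213, q=13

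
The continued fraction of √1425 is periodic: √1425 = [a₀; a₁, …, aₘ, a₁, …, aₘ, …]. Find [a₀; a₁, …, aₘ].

a₀ = ⌊√1425⌋ = 37.

[37; 1, 2, 1, 74]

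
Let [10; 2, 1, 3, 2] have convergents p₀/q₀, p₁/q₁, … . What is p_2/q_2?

31/3

Using pₖ = aₖpₖ₋₁ + pₖ₋₂, qₖ = aₖqₖ₋₁ + qₖ₋₂ (with p₋₁=1, p₋₂=0, q₋₁=0, q₋₂=1):
  k=0: a=10, p=10, q=1
  k=1: a=2, p=21, q=2
  k=2: a=1, p=31, q=3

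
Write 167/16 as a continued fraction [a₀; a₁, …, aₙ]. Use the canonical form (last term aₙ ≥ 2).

167 = 10*16 + 7
16 = 2*7 + 2
7 = 3*2 + 1
2 = 2*1 + 0  (stop)
So 167/16 = [10; 2, 3, 2].

[10; 2, 3, 2]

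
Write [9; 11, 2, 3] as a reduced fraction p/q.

Fold from the inside: start with 3/1.
  2 + 1/3 = 7/3
  11 + 3/7 = 80/7
  9 + 7/80 = 727/80

727/80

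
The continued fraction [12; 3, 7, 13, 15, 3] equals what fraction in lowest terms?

164573/13360

Using pₖ = aₖpₖ₋₁ + pₖ₋₂ and qₖ = aₖqₖ₋₁ + qₖ₋₂:
  k=0: a=12, p=12, q=1
  k=1: a=3, p=37, q=3
  k=2: a=7, p=271, q=22
  k=3: a=13, p=3560, q=289
  k=4: a=15, p=53671, q=4357
  k=5: a=3, p=164573, q=13360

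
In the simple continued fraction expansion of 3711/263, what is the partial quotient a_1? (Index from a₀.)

9

3711 = 14·263 + 29   →  a_0 = 14
263 = 9·29 + 2   →  a_1 = 9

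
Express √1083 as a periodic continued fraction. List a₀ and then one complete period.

a₀ = ⌊√1083⌋ = 32.
With m₀=0, d₀=1 and mₖ₊₁ = dₖaₖ − mₖ, dₖ₊₁ = (n − mₖ₊₁²)/dₖ, aₖ₊₁ = ⌊(a₀+mₖ₊₁)/dₖ₊₁⌋:
  k=1: m=32, d=59, a=1
  k=2: m=27, d=6, a=9
  k=3: m=27, d=59, a=1
  k=4: m=32, d=1, a=64
d=1 and a=2a₀=64 at k=4, so the next step gives (m, d) = (32, 59) again — its k=1 value — and the period has length 4.

[32; 1, 9, 1, 64]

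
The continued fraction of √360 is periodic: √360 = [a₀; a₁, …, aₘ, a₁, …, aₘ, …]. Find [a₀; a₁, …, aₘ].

[18; 1, 36]

a₀ = ⌊√360⌋ = 18.
With m₀=0, d₀=1 and mₖ₊₁ = dₖaₖ − mₖ, dₖ₊₁ = (n − mₖ₊₁²)/dₖ, aₖ₊₁ = ⌊(a₀+mₖ₊₁)/dₖ₊₁⌋:
  k=1: m=18, d=36, a=1
  k=2: m=18, d=1, a=36
d=1 and a=2a₀=36 at k=2, so the next step gives (m, d) = (18, 36) again — its k=1 value — and the period has length 2.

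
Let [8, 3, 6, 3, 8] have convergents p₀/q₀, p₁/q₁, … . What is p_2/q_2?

Using pₖ = aₖpₖ₋₁ + pₖ₋₂, qₖ = aₖqₖ₋₁ + qₖ₋₂ (with p₋₁=1, p₋₂=0, q₋₁=0, q₋₂=1):
  k=0: a=8, p=8, q=1
  k=1: a=3, p=25, q=3
  k=2: a=6, p=158, q=19

158/19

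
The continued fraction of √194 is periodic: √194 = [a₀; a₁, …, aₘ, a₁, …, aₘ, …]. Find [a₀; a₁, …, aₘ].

[13; 1, 12, 1, 26]

a₀ = ⌊√194⌋ = 13.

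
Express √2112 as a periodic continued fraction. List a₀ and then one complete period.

a₀ = ⌊√2112⌋ = 45.
With m₀=0, d₀=1 and mₖ₊₁ = dₖaₖ − mₖ, dₖ₊₁ = (n − mₖ₊₁²)/dₖ, aₖ₊₁ = ⌊(a₀+mₖ₊₁)/dₖ₊₁⌋:
  k=1: m=45, d=87, a=1
  k=2: m=42, d=4, a=21
  k=3: m=42, d=87, a=1
  k=4: m=45, d=1, a=90
d=1 and a=2a₀=90 at k=4, so the next step gives (m, d) = (45, 87) again — its k=1 value — and the period has length 4.

[45; 1, 21, 1, 90]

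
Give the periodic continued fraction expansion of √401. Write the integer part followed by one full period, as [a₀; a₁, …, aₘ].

a₀ = ⌊√401⌋ = 20.
With m₀=0, d₀=1 and mₖ₊₁ = dₖaₖ − mₖ, dₖ₊₁ = (n − mₖ₊₁²)/dₖ, aₖ₊₁ = ⌊(a₀+mₖ₊₁)/dₖ₊₁⌋:
  k=1: m=20, d=1, a=40
d=1 and a=2a₀=40 at k=1, so the next step gives (m, d) = (20, 1) again — its k=1 value — and the period has length 1.

[20; 40]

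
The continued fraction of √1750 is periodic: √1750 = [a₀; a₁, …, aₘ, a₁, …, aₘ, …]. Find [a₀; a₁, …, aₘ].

[41; 1, 4, 1, 82]

a₀ = ⌊√1750⌋ = 41.
With m₀=0, d₀=1 and mₖ₊₁ = dₖaₖ − mₖ, dₖ₊₁ = (n − mₖ₊₁²)/dₖ, aₖ₊₁ = ⌊(a₀+mₖ₊₁)/dₖ₊₁⌋:
  k=1: m=41, d=69, a=1
  k=2: m=28, d=14, a=4
  k=3: m=28, d=69, a=1
  k=4: m=41, d=1, a=82
d=1 and a=2a₀=82 at k=4, so the next step gives (m, d) = (41, 69) again — its k=1 value — and the period has length 4.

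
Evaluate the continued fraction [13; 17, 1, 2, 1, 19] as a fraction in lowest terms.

Using pₖ = aₖpₖ₋₁ + pₖ₋₂ and qₖ = aₖqₖ₋₁ + qₖ₋₂:
  k=0: a=13, p=13, q=1
  k=1: a=17, p=222, q=17
  k=2: a=1, p=235, q=18
  k=3: a=2, p=692, q=53
  k=4: a=1, p=927, q=71
  k=5: a=19, p=18305, q=1402

18305/1402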